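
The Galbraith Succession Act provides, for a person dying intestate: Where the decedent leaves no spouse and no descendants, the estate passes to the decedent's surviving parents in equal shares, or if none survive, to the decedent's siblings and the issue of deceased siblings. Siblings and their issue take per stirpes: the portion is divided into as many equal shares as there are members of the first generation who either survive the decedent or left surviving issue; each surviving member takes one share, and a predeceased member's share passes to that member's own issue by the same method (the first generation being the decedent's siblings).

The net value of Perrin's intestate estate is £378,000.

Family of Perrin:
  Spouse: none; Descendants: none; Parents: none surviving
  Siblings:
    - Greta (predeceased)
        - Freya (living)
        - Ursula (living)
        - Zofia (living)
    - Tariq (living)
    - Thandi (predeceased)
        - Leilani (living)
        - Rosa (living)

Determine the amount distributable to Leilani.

Leilani receives £63,000.

The entire £378,000 passes to the siblings and their issue.
That amount (£378,000) is divided into 3 shares of £126,000: Tariq takes £126,000; Greta's £126,000 share passes to Greta's issue; Thandi's £126,000 share passes to Thandi's issue.
Greta's share (£126,000) is divided into 3 shares of £42,000: Freya, Ursula, and Zofia each take £42,000.
Thandi's share (£126,000) is divided into 2 shares of £63,000: Leilani and Rosa each take £63,000.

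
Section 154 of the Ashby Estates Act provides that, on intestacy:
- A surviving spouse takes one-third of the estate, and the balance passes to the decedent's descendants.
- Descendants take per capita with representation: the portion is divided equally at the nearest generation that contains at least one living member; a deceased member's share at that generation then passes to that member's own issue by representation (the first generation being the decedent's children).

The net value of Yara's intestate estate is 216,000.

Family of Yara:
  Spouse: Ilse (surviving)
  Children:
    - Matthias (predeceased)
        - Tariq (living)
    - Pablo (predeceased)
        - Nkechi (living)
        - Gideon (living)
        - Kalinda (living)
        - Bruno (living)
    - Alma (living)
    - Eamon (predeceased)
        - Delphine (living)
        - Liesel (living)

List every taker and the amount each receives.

Ilse: 72,000; Tariq: 36,000; Nkechi: 9,000; Gideon: 9,000; Kalinda: 9,000; Bruno: 9,000; Alma: 36,000; Delphine: 18,000; Liesel: 18,000

Ilse takes one-third of 216,000 = 72,000. The remaining 144,000 passes to the descendants.
The descendants' portion (144,000) is divided into 4 shares of 36,000: Alma takes 36,000; Matthias's 36,000 share passes to Matthias's issue; Pablo's 36,000 share passes to Pablo's issue; Eamon's 36,000 share passes to Eamon's issue.
Matthias's share (36,000) passes entirely to Tariq.
Pablo's share (36,000) is divided into 4 shares of 9,000: Nkechi, Gideon, Kalinda, and Bruno each take 9,000.
Eamon's share (36,000) is divided into 2 shares of 18,000: Delphine and Liesel each take 18,000.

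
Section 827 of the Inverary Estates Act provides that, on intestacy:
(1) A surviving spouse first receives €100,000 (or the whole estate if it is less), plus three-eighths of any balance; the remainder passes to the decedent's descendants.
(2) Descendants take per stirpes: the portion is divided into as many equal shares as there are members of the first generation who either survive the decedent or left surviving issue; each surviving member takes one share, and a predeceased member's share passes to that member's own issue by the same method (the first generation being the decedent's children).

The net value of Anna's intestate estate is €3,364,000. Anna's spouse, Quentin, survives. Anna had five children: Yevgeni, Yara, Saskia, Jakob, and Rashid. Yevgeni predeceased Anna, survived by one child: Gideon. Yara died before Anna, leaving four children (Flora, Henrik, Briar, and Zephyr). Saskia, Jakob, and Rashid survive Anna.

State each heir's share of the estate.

Quentin: €1,324,000; Gideon: €408,000; Flora: €102,000; Henrik: €102,000; Briar: €102,000; Zephyr: €102,000; Saskia: €408,000; Jakob: €408,000; Rashid: €408,000

Quentin first takes €100,000, leaving a balance of €3,264,000. Quentin then takes three-eighths of the balance (€1,224,000), for a total of €1,324,000. The remaining €2,040,000 passes to the descendants.
The descendants' portion (€2,040,000) is divided into 5 shares of €408,000: Saskia, Jakob, and Rashid each take €408,000; Yevgeni's €408,000 share passes to Yevgeni's issue; Yara's €408,000 share passes to Yara's issue.
Yevgeni's share (€408,000) passes entirely to Gideon.
Yara's share (€408,000) is divided into 4 shares of €102,000: Flora, Henrik, Briar, and Zephyr each take €102,000.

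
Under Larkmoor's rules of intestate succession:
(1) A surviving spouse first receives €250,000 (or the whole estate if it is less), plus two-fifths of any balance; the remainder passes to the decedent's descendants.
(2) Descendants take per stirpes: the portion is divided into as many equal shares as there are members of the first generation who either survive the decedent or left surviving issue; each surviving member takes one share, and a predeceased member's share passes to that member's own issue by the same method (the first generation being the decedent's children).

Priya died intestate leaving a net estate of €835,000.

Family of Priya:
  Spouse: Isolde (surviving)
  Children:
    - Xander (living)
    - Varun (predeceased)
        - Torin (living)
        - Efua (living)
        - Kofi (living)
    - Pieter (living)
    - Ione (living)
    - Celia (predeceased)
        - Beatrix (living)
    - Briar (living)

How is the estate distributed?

Isolde: €484,000; Xander: €58,500; Torin: €19,500; Efua: €19,500; Kofi: €19,500; Pieter: €58,500; Ione: €58,500; Beatrix: €58,500; Briar: €58,500

Isolde first takes €250,000, leaving a balance of €585,000. Isolde then takes two-fifths of the balance (€234,000), for a total of €484,000. The remaining €351,000 passes to the descendants.
The descendants' portion (€351,000) is divided into 6 shares of €58,500: Xander, Pieter, Ione, and Briar each take €58,500; Varun's €58,500 share passes to Varun's issue; Celia's €58,500 share passes to Celia's issue.
Varun's share (€58,500) is divided into 3 shares of €19,500: Torin, Efua, and Kofi each take €19,500.
Celia's share (€58,500) passes entirely to Beatrix.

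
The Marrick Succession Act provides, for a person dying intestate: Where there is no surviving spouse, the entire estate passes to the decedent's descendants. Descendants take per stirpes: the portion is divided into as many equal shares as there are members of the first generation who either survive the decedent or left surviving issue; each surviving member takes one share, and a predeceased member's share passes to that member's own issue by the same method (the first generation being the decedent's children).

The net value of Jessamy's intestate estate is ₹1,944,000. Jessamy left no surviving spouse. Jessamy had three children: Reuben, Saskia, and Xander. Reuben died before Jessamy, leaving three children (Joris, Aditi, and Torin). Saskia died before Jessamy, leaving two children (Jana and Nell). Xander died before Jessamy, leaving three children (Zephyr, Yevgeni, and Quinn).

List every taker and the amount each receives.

The entire ₹1,944,000 passes to the descendants.
That amount (₹1,944,000) is divided into 3 shares of ₹648,000: Reuben's ₹648,000 share passes to Reuben's issue; Saskia's ₹648,000 share passes to Saskia's issue; Xander's ₹648,000 share passes to Xander's issue.
Reuben's share (₹648,000) is divided into 3 shares of ₹216,000: Joris, Aditi, and Torin each take ₹216,000.
Saskia's share (₹648,000) is divided into 2 shares of ₹324,000: Jana and Nell each take ₹324,000.
Xander's share (₹648,000) is divided into 3 shares of ₹216,000: Zephyr, Yevgeni, and Quinn each take ₹216,000.

Joris: ₹216,000; Aditi: ₹216,000; Torin: ₹216,000; Jana: ₹324,000; Nell: ₹324,000; Zephyr: ₹216,000; Yevgeni: ₹216,000; Quinn: ₹216,000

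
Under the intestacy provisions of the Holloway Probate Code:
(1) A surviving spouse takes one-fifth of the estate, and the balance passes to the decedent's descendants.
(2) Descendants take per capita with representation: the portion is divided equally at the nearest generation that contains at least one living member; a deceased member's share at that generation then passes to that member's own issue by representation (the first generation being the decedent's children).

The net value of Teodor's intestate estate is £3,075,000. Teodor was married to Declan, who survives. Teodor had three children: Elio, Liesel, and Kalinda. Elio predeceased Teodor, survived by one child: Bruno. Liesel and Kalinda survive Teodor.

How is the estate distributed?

Declan takes one-fifth of £3,075,000 = £615,000. The remaining £2,460,000 passes to the descendants.
The descendants' portion (£2,460,000) is divided into 3 shares of £820,000: Liesel and Kalinda each take £820,000; Elio's £820,000 share passes to Elio's issue.
Elio's share (£820,000) passes entirely to Bruno.

Declan: £615,000; Bruno: £820,000; Liesel: £820,000; Kalinda: £820,000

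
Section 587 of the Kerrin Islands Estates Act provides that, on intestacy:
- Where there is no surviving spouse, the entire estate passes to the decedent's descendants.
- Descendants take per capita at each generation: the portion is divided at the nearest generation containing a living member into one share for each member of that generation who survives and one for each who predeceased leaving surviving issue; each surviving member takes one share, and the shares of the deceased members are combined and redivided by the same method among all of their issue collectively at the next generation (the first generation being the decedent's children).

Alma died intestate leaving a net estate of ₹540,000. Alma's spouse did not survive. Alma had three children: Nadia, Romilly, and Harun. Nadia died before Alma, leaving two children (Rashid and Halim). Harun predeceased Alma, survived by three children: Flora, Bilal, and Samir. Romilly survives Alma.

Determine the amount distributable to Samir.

Samir receives ₹72,000.

The entire ₹540,000 passes to the descendants.
That amount (₹540,000) is divided at the children's generation into 3 shares of ₹180,000. Romilly takes ₹180,000. The 2 shares of the deceased (Nadia and Harun) are combined into a pool of ₹360,000.
That pool (₹360,000) is divided at the grandchildren's generation equally among Rashid, Halim, Flora, Bilal, and Samir: ₹72,000 each.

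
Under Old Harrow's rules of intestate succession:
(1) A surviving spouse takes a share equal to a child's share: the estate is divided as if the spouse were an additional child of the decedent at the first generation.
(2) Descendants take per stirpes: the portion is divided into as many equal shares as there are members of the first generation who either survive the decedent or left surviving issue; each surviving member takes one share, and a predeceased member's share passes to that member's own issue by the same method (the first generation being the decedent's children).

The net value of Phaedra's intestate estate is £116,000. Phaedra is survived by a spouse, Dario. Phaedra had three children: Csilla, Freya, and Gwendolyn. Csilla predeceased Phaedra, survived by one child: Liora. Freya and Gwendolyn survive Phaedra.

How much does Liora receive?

The spouse counts as an additional share at the children's level, so there are 4 primary shares of £29,000. Dario takes one such share (£29,000).
The children's combined portion (£87,000) is divided into 3 shares of £29,000: Freya and Gwendolyn each take £29,000; Csilla's £29,000 share passes to Csilla's issue.
Csilla's share (£29,000) passes entirely to Liora.

Liora receives £29,000.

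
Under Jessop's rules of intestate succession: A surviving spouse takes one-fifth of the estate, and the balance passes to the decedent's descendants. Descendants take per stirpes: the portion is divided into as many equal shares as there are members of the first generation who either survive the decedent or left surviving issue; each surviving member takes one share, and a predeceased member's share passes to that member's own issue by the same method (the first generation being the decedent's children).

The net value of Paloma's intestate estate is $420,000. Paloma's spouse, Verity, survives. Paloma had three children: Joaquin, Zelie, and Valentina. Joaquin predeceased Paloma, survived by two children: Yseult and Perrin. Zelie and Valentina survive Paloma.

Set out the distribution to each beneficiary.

Verity: $84,000; Yseult: $56,000; Perrin: $56,000; Zelie: $112,000; Valentina: $112,000

Verity takes one-fifth of $420,000 = $84,000. The remaining $336,000 passes to the descendants.
The descendants' portion ($336,000) is divided into 3 shares of $112,000: Zelie and Valentina each take $112,000; Joaquin's $112,000 share passes to Joaquin's issue.
Joaquin's share ($112,000) is divided into 2 shares of $56,000: Yseult and Perrin each take $56,000.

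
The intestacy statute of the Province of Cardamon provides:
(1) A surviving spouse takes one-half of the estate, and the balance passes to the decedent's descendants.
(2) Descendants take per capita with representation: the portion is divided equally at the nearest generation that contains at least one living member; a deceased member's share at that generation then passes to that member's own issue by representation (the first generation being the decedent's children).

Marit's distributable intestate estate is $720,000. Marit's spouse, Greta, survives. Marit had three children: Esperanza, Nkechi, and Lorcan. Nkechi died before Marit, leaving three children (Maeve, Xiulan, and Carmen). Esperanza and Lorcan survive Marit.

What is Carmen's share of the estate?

Greta takes one-half of $720,000 = $360,000. The remaining $360,000 passes to the descendants.
The descendants' portion ($360,000) is divided into 3 shares of $120,000: Esperanza and Lorcan each take $120,000; Nkechi's $120,000 share passes to Nkechi's issue.
Nkechi's share ($120,000) is divided into 3 shares of $40,000: Maeve, Xiulan, and Carmen each take $40,000.

Carmen receives $40,000.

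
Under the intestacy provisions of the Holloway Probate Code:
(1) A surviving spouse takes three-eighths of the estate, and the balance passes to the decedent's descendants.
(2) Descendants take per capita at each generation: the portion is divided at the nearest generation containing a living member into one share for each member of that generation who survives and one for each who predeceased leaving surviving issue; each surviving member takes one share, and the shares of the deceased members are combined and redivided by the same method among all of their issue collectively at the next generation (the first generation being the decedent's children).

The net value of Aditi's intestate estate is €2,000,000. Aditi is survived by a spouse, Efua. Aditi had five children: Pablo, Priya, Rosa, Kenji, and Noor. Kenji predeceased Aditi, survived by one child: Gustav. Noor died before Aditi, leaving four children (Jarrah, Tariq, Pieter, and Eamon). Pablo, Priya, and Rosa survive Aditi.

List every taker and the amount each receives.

Efua: €750,000; Pablo: €250,000; Priya: €250,000; Rosa: €250,000; Gustav: €100,000; Jarrah: €100,000; Tariq: €100,000; Pieter: €100,000; Eamon: €100,000

Efua takes three-eighths of €2,000,000 = €750,000. The remaining €1,250,000 passes to the descendants.
The descendants' portion (€1,250,000) is divided at the children's generation into 5 shares of €250,000. Pablo, Priya, and Rosa each take €250,000. The 2 shares of the deceased (Kenji and Noor) are combined into a pool of €500,000.
That pool (€500,000) is divided at the grandchildren's generation equally among Gustav, Jarrah, Tariq, Pieter, and Eamon: €100,000 each.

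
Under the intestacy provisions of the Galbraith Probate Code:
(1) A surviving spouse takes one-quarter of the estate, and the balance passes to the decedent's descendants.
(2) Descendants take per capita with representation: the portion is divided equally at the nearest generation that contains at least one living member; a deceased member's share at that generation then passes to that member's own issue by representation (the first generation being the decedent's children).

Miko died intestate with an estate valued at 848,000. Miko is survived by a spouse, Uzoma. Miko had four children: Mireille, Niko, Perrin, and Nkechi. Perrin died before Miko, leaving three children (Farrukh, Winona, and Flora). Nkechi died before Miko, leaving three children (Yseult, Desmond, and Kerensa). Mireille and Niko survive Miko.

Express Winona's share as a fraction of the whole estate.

Uzoma takes one-quarter of 848,000 = 212,000. The remaining 636,000 passes to the descendants.
The descendants' portion (636,000) is divided into 4 shares of 159,000: Mireille and Niko each take 159,000; Perrin's 159,000 share passes to Perrin's issue; Nkechi's 159,000 share passes to Nkechi's issue.
Perrin's share (159,000) is divided into 3 shares of 53,000: Farrukh, Winona, and Flora each take 53,000.
Nkechi's share (159,000) is divided into 3 shares of 53,000: Yseult, Desmond, and Kerensa each take 53,000.

Winona receives 1/16 of the estate.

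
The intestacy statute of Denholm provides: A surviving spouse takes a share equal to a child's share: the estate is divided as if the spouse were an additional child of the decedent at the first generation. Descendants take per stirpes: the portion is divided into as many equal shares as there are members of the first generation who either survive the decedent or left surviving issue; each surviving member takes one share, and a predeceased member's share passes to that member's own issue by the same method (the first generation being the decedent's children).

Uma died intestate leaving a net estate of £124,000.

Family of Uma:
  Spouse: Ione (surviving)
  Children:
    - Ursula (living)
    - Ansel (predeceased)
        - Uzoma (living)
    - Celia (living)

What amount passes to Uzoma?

Uzoma receives £31,000.

The spouse counts as an additional share at the children's level, so there are 4 primary shares of £31,000. Ione takes one such share (£31,000).
The children's combined portion (£93,000) is divided into 3 shares of £31,000: Ursula and Celia each take £31,000; Ansel's £31,000 share passes to Ansel's issue.
Ansel's share (£31,000) passes entirely to Uzoma.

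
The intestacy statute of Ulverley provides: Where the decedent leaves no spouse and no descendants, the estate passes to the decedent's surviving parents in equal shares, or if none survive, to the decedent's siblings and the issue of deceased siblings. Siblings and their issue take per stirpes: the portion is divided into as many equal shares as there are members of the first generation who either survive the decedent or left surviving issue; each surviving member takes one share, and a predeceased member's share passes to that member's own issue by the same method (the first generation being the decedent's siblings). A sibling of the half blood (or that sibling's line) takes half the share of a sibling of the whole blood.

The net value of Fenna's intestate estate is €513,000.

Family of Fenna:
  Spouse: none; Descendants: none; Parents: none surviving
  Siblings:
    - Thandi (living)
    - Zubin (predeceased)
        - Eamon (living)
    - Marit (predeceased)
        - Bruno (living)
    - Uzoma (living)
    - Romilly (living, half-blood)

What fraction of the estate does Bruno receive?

Bruno receives 2/9 of the estate.

The entire €513,000 passes to the siblings and their issue.
Counting each half-blood sibling's line as half a unit, there are 9/2 units in €513,000, so one unit is €114,000. Whole-blood lines (Thandi, Zubin, Marit, and Uzoma) take €114,000 each; half-blood lines (Romilly) take €57,000 each.
Zubin's share (€114,000) passes entirely to Eamon.
Marit's share (€114,000) passes entirely to Bruno.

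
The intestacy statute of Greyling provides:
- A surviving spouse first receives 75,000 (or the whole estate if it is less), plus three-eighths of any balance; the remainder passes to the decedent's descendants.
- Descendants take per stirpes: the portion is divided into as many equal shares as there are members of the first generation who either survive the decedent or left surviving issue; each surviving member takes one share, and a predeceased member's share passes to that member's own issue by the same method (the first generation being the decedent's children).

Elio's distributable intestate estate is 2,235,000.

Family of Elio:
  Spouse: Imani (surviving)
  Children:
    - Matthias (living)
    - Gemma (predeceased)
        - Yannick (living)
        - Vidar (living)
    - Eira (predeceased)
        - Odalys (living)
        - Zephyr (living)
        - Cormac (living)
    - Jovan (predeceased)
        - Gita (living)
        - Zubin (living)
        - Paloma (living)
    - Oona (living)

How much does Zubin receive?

Zubin receives 90,000.

Imani first takes 75,000, leaving a balance of 2,160,000. Imani then takes three-eighths of the balance (810,000), for a total of 885,000. The remaining 1,350,000 passes to the descendants.
The descendants' portion (1,350,000) is divided into 5 shares of 270,000: Matthias and Oona each take 270,000; Gemma's 270,000 share passes to Gemma's issue; Eira's 270,000 share passes to Eira's issue; Jovan's 270,000 share passes to Jovan's issue.
Gemma's share (270,000) is divided into 2 shares of 135,000: Yannick and Vidar each take 135,000.
Eira's share (270,000) is divided into 3 shares of 90,000: Odalys, Zephyr, and Cormac each take 90,000.
Jovan's share (270,000) is divided into 3 shares of 90,000: Gita, Zubin, and Paloma each take 90,000.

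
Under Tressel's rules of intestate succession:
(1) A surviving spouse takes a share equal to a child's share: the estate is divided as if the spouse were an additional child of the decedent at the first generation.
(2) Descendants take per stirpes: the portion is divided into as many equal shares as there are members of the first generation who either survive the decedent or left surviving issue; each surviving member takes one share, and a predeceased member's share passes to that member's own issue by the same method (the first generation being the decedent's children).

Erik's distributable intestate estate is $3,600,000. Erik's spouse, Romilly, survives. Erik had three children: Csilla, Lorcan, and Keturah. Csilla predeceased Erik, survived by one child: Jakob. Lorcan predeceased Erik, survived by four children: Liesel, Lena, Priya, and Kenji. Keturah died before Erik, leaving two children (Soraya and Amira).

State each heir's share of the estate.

The spouse counts as an additional share at the children's level, so there are 4 primary shares of $900,000. Romilly takes one such share ($900,000).
The children's combined portion ($2,700,000) is divided into 3 shares of $900,000: Csilla's $900,000 share passes to Csilla's issue; Lorcan's $900,000 share passes to Lorcan's issue; Keturah's $900,000 share passes to Keturah's issue.
Csilla's share ($900,000) passes entirely to Jakob.
Lorcan's share ($900,000) is divided into 4 shares of $225,000: Liesel, Lena, Priya, and Kenji each take $225,000.
Keturah's share ($900,000) is divided into 2 shares of $450,000: Soraya and Amira each take $450,000.

Romilly: $900,000; Jakob: $900,000; Liesel: $225,000; Lena: $225,000; Priya: $225,000; Kenji: $225,000; Soraya: $450,000; Amira: $450,000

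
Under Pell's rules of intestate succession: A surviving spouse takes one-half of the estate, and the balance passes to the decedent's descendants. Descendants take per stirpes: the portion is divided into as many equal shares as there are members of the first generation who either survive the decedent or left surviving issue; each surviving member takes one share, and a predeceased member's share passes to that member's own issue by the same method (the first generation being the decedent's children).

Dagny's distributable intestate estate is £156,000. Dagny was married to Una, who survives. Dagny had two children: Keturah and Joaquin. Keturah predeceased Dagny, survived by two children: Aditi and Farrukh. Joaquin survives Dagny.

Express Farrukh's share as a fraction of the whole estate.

Farrukh receives 1/8 of the estate.

Una takes one-half of £156,000 = £78,000. The remaining £78,000 passes to the descendants.
The descendants' portion (£78,000) is divided into 2 shares of £39,000: Joaquin takes £39,000; Keturah's £39,000 share passes to Keturah's issue.
Keturah's share (£39,000) is divided into 2 shares of £19,500: Aditi and Farrukh each take £19,500.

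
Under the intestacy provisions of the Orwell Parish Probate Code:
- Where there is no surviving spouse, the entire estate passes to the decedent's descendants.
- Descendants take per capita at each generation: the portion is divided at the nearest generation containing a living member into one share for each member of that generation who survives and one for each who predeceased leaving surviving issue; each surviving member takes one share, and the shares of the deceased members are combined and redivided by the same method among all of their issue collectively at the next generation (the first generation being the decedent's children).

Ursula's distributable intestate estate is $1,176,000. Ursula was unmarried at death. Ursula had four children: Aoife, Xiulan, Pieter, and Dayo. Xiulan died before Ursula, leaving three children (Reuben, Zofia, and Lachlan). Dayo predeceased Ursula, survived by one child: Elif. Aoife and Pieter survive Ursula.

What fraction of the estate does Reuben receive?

Reuben receives 1/8 of the estate.

The entire $1,176,000 passes to the descendants.
That amount ($1,176,000) is divided at the children's generation into 4 shares of $294,000. Aoife and Pieter each take $294,000. The 2 shares of the deceased (Xiulan and Dayo) are combined into a pool of $588,000.
That pool ($588,000) is divided at the grandchildren's generation equally among Reuben, Zofia, Lachlan, and Elif: $147,000 each.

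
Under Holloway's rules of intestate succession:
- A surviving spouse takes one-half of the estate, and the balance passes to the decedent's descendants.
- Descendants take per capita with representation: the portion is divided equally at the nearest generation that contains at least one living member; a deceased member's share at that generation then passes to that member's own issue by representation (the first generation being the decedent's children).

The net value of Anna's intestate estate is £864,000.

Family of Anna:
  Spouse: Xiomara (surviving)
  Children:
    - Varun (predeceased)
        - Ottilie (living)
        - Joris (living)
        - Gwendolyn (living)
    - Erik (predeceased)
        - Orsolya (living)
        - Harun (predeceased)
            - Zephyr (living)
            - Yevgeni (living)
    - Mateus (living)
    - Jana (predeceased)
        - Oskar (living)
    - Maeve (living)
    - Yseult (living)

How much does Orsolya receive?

Xiomara takes one-half of £864,000 = £432,000. The remaining £432,000 passes to the descendants.
The descendants' portion (£432,000) is divided into 6 shares of £72,000: Mateus, Maeve, and Yseult each take £72,000; Varun's £72,000 share passes to Varun's issue; Erik's £72,000 share passes to Erik's issue; Jana's £72,000 share passes to Jana's issue.
Varun's share (£72,000) is divided into 3 shares of £24,000: Ottilie, Joris, and Gwendolyn each take £24,000.
Erik's share (£72,000) is divided into 2 shares of £36,000: Orsolya takes £36,000; Harun's £36,000 share passes to Harun's issue.
Harun's share (£36,000) is divided into 2 shares of £18,000: Zephyr and Yevgeni each take £18,000.
Jana's share (£72,000) passes entirely to Oskar.

Orsolya receives £36,000.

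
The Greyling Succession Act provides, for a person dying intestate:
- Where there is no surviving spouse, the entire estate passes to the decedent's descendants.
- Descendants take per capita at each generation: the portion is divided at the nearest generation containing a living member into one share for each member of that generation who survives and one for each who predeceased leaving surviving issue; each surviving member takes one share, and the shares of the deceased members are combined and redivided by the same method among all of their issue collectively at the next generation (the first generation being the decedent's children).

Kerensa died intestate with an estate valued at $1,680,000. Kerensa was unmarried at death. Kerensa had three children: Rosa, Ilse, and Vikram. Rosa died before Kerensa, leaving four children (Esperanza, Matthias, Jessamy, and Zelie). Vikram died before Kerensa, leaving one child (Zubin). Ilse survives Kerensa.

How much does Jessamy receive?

The entire $1,680,000 passes to the descendants.
That amount ($1,680,000) is divided at the children's generation into 3 shares of $560,000. Ilse takes $560,000. The 2 shares of the deceased (Rosa and Vikram) are combined into a pool of $1,120,000.
That pool ($1,120,000) is divided at the grandchildren's generation equally among Esperanza, Matthias, Jessamy, Zelie, and Zubin: $224,000 each.

Jessamy receives $224,000.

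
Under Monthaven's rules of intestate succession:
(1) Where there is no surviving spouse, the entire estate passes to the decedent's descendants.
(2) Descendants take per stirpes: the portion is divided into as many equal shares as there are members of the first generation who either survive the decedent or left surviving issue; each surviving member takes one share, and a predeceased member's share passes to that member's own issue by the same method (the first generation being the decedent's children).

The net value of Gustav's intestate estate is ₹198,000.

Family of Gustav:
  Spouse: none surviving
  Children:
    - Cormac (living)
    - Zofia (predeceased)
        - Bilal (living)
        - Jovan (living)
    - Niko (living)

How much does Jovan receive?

The entire ₹198,000 passes to the descendants.
That amount (₹198,000) is divided into 3 shares of ₹66,000: Cormac and Niko each take ₹66,000; Zofia's ₹66,000 share passes to Zofia's issue.
Zofia's share (₹66,000) is divided into 2 shares of ₹33,000: Bilal and Jovan each take ₹33,000.

Jovan receives ₹33,000.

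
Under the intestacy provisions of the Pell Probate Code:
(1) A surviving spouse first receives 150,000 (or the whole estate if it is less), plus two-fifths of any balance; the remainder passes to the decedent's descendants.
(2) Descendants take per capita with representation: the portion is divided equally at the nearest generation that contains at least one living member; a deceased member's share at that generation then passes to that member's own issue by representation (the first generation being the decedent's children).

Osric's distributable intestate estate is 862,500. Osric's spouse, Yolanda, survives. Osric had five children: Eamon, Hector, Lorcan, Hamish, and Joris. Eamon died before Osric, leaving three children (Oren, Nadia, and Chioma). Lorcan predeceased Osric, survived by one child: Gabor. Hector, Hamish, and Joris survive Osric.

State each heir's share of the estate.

Yolanda: 435,000; Oren: 28,500; Nadia: 28,500; Chioma: 28,500; Hector: 85,500; Gabor: 85,500; Hamish: 85,500; Joris: 85,500

Yolanda first takes 150,000, leaving a balance of 712,500. Yolanda then takes two-fifths of the balance (285,000), for a total of 435,000. The remaining 427,500 passes to the descendants.
The descendants' portion (427,500) is divided into 5 shares of 85,500: Hector, Hamish, and Joris each take 85,500; Eamon's 85,500 share passes to Eamon's issue; Lorcan's 85,500 share passes to Lorcan's issue.
Eamon's share (85,500) is divided into 3 shares of 28,500: Oren, Nadia, and Chioma each take 28,500.
Lorcan's share (85,500) passes entirely to Gabor.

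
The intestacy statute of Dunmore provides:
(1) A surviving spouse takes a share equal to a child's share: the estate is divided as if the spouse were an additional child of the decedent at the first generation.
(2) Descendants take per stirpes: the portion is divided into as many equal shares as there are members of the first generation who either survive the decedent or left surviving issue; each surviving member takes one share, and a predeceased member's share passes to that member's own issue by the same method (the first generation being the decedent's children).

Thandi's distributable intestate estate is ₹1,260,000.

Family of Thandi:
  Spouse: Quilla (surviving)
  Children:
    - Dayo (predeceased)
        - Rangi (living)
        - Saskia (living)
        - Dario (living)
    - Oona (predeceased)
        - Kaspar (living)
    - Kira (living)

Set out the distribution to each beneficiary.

Quilla: ₹315,000; Rangi: ₹105,000; Saskia: ₹105,000; Dario: ₹105,000; Kaspar: ₹315,000; Kira: ₹315,000

The spouse counts as an additional share at the children's level, so there are 4 primary shares of ₹315,000. Quilla takes one such share (₹315,000).
The children's combined portion (₹945,000) is divided into 3 shares of ₹315,000: Kira takes ₹315,000; Dayo's ₹315,000 share passes to Dayo's issue; Oona's ₹315,000 share passes to Oona's issue.
Dayo's share (₹315,000) is divided into 3 shares of ₹105,000: Rangi, Saskia, and Dario each take ₹105,000.
Oona's share (₹315,000) passes entirely to Kaspar.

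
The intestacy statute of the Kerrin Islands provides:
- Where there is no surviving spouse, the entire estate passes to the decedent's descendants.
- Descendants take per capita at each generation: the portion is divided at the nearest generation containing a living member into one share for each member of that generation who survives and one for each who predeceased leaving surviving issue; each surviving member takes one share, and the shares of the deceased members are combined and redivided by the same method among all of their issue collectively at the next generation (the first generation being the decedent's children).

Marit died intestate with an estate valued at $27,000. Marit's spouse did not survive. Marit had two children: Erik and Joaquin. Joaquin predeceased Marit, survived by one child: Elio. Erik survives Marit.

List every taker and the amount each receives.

The entire $27,000 passes to the descendants.
That amount ($27,000) is divided at the children's generation into 2 shares of $13,500. Erik takes $13,500. The remaining share for the deceased Joaquin ($13,500) is carried to the next generation.
That pool ($13,500) passes entirely to Elio, the sole taker at the grandchildren's generation.

Erik: $13,500; Elio: $13,500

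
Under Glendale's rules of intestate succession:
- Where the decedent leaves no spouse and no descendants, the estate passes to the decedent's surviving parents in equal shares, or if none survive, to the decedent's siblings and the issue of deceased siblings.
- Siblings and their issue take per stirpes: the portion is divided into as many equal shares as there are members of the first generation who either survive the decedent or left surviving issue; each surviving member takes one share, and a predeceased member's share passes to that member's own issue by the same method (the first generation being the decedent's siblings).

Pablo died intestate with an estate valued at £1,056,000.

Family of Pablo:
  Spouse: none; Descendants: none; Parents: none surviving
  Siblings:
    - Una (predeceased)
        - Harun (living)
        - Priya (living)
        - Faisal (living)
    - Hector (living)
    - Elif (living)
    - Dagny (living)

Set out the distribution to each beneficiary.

Harun: £88,000; Priya: £88,000; Faisal: £88,000; Hector: £264,000; Elif: £264,000; Dagny: £264,000

The entire £1,056,000 passes to the siblings and their issue.
That amount (£1,056,000) is divided into 4 shares of £264,000: Hector, Elif, and Dagny each take £264,000; Una's £264,000 share passes to Una's issue.
Una's share (£264,000) is divided into 3 shares of £88,000: Harun, Priya, and Faisal each take £88,000.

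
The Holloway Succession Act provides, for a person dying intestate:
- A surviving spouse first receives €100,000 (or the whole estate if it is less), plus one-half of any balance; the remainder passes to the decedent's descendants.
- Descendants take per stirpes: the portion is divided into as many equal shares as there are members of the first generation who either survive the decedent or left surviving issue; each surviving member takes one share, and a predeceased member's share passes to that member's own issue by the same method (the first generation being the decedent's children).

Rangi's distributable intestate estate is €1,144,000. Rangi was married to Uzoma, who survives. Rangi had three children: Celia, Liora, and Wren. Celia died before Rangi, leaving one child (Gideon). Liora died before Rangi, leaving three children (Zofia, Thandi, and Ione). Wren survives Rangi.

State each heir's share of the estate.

Uzoma: €622,000; Gideon: €174,000; Zofia: €58,000; Thandi: €58,000; Ione: €58,000; Wren: €174,000

Uzoma first takes €100,000, leaving a balance of €1,044,000. Uzoma then takes one-half of the balance (€522,000), for a total of €622,000. The remaining €522,000 passes to the descendants.
The descendants' portion (€522,000) is divided into 3 shares of €174,000: Wren takes €174,000; Celia's €174,000 share passes to Celia's issue; Liora's €174,000 share passes to Liora's issue.
Celia's share (€174,000) passes entirely to Gideon.
Liora's share (€174,000) is divided into 3 shares of €58,000: Zofia, Thandi, and Ione each take €58,000.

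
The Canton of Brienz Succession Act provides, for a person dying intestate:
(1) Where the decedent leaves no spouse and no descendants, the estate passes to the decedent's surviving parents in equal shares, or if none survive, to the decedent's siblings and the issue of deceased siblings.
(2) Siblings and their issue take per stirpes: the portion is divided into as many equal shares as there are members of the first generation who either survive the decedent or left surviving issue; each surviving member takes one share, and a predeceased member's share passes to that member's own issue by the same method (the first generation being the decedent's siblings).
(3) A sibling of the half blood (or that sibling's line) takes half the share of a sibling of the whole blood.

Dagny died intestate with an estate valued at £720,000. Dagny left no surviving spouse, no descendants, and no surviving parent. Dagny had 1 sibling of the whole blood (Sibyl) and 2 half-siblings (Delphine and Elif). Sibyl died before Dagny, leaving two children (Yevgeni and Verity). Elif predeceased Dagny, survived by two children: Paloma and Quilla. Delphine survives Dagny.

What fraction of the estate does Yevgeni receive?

The entire £720,000 passes to the siblings and their issue.
Counting each half-blood sibling's line as half a unit, there are 2 units in £720,000, so one unit is £360,000. Whole-blood lines (Sibyl) take £360,000 each; half-blood lines (Delphine and Elif) take £180,000 each.
Sibyl's share (£360,000) is divided into 2 shares of £180,000: Yevgeni and Verity each take £180,000.
Elif's share (£180,000) is divided into 2 shares of £90,000: Paloma and Quilla each take £90,000.

Yevgeni receives 1/4 of the estate.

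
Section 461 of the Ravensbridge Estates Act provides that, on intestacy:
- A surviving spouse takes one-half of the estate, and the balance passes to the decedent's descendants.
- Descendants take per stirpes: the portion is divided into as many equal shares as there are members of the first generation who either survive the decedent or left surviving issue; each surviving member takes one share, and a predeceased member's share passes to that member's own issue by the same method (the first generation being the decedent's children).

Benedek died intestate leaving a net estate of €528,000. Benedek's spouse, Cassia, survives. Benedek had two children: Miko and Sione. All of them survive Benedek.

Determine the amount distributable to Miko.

Cassia takes one-half of €528,000 = €264,000. The remaining €264,000 passes to the descendants.
The descendants' portion (€264,000) is divided into 2 shares of €132,000: Miko and Sione each take €132,000.

Miko receives €132,000.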